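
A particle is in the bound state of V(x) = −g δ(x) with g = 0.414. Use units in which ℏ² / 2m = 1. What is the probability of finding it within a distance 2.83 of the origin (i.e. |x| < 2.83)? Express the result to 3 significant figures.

The normalised bound state is ψ = √κ e^{−κ|x|} with κ = mg/ℏ² = 0.2070.
P(|x| < d) = ∫_{−d}^{d} κ e^{−2κ|x|} dx = 1 − e^{−2κd} = 1 − e^{−1.172} = 0.6901.

P = 0.690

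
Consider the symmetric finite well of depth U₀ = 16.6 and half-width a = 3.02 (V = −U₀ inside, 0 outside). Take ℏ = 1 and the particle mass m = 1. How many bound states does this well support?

Define the well-strength parameter z₀ = (a/ℏ)√(2mU₀) = 3.02 × √(2·1·16.6) = 17.40.
A new bound state (alternating even/odd) appears each time z₀ passes a multiple of π/2, so N = ⌊2z₀/π⌋ + 1 = ⌊11.08⌋ + 1 = 12.

N = 12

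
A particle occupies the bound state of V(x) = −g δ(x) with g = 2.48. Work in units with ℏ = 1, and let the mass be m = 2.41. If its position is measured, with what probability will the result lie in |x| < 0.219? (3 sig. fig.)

P = 0.927

The normalised bound state is ψ = √κ e^{−κ|x|} with κ = mg/ℏ² = 5.977.
P(|x| < d) = ∫_{−d}^{d} κ e^{−2κ|x|} dx = 1 − e^{−2κd} = 1 − e^{−2.618} = 0.9270.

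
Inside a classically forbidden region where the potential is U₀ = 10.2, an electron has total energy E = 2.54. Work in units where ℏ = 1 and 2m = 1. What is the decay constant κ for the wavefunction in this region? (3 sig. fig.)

κ = 2.77

Since E < U₀ the TISE in this region is ψ'' = κ²ψ with κ = √(2m(U₀ − E))/ℏ.
κ = √(2 × 0.5 × 7.66) = 2.768.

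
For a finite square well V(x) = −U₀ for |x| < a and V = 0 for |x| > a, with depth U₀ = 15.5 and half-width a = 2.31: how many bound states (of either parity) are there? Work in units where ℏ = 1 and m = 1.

The dimensionless depth is z₀ = a√(2mU₀)/ℏ = 2.31 × √(31.00) = 12.86.
A new bound state (alternating even/odd) appears each time z₀ passes a multiple of π/2, so N = ⌊2z₀/π⌋ + 1 = ⌊8.188⌋ + 1 = 9.

N = 9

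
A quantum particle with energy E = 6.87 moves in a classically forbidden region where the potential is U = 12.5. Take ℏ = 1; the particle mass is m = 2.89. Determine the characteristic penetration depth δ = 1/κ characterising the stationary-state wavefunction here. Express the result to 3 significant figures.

Since E < U the TISE in this region is ψ'' = κ²ψ with κ = √(2m(U − E))/ℏ.
κ = √(2 × 2.89 × 5.63) = 5.705. The penetration depth is δ = 1/κ = 0.175.

δ = 0.175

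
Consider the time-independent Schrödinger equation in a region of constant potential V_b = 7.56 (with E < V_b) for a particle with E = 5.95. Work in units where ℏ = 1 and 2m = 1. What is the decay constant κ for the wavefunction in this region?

κ = 1.27

Since E < V_b the TISE in this region is ψ'' = κ²ψ with κ = √(2m(V_b − E))/ℏ.
κ = √(2 × 0.5 × 1.61) = 1.269.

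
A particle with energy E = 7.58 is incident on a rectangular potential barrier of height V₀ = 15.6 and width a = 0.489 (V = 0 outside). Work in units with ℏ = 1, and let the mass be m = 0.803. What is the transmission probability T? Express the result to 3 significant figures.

Since E < V₀ the interior solution is evanescent with decay constant κ = √(2m(V₀ − E))/ℏ = 3.589.
κa = 1.755, sinh(κa) = 2.805.
The exact tunnelling result is T⁻¹ = 1 + V₀² sinh²(κa) / [4E(V₀ − E)] = 8.875, so T = 0.113.

T = 0.113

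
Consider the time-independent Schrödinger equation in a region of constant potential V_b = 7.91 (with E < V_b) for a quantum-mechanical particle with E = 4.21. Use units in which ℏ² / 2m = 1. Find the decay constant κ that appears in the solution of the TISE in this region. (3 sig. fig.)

Since E < V_b the TISE in this region is ψ'' = κ²ψ with κ = √(2m(V_b − E))/ℏ.
κ = √(2 × 0.5 × 3.7) = 1.924.

κ = 1.92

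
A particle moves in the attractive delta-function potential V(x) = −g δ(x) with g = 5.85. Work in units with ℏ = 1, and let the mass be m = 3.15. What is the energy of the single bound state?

The bound state is ψ(x) = √κ e^{−κ|x|}. The derivative jump ψ'(0⁺) − ψ'(0⁻) = −(2mg/ℏ²)ψ(0) fixes κ = mg/ℏ² = 18.43.
Then E = −ℏ²κ²/(2m) = −mg²/(2ℏ²) = -53.90.

E = -53.9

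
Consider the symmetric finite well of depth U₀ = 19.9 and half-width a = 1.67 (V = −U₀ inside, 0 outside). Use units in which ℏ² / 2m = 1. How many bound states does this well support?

N = 5

Define the well-strength parameter z₀ = (a/ℏ)√(2mU₀) = 1.67 × √(2·0.5·19.9) = 7.450.
The even/odd transcendental equations gain one root per π/2 in z₀, giving N = 1 + ⌊2z₀/π⌋ = 1 + ⌊4.743⌋ = 5.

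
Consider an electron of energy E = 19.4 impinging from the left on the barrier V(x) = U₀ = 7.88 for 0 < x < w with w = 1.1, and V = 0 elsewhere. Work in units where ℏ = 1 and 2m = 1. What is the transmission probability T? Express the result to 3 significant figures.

Above the barrier the interior wavenumber is k₂ = √(2m(E − U₀))/ℏ = 3.394, giving phase k₂w = 3.734.
Matching at both interfaces gives T⁻¹ = 1 + U₀² sin²(k₂w) / [4E(E − U₀)] = 1.022, hence T = 0.979.

T = 0.979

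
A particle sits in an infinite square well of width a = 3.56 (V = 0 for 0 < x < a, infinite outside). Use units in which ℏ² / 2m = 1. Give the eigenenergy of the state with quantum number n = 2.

Requiring ψ(0) = ψ(a) = 0 quantises k = nπ/a, hence E_n = ℏ²k²/2m = n²π²ℏ²/(2ma²).
E_2 = 2² × π² / (2 × 0.5 × 3.56²) = 3.115.

E = 3.12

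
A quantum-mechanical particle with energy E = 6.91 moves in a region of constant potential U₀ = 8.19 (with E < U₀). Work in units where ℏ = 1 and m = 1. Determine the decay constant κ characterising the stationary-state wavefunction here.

Since E < U₀ the TISE in this region is ψ'' = κ²ψ with κ = √(2m(U₀ − E))/ℏ.
κ = √(2 × 1 × 1.28) = 1.600.

κ = 1.60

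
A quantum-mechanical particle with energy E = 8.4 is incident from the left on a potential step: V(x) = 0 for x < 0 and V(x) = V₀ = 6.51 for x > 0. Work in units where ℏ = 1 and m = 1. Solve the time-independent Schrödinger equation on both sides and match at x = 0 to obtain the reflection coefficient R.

R = 0.127

The wavenumbers are k₁ = √(2mE)/ℏ = 4.099 on the left and k₂ = √(2m(E − V₀))/ℏ = 1.944 on the right.
Matching ψ and ψ′ at x = 0 gives r = (k₁ − k₂)/(k₁ + k₂), so R = r² = 0.1271 and T = 1 − R = 0.8729.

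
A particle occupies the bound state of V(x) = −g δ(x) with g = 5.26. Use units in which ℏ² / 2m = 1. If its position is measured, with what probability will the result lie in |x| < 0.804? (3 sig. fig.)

P = 0.985

The normalised bound state is ψ = √κ e^{−κ|x|} with κ = mg/ℏ² = 2.630.
P(|x| < d) = ∫_{−d}^{d} κ e^{−2κ|x|} dx = 1 − e^{−2κd} = 1 − e^{−4.229} = 0.9854.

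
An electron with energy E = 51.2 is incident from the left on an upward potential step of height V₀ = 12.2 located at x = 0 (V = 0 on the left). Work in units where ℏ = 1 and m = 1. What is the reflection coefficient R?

On each side the TISE gives plane waves with k = √(2m(E − V))/ℏ: k₁ = √(2·1·51.2) = 10.12, k₂ = √(2·1·39) = 8.832.
Continuity of ψ and ψ′ at the step yields the reflection amplitude r = (k₁ − k₂)/(k₁ + k₂) = 0.06794; thus R = |r|² = 0.004616, T = 0.9954.

R = 0.00462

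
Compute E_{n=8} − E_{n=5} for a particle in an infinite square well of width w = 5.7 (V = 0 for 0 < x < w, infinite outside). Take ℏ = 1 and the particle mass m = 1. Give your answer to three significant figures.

ΔE = 5.92

E_n = n²π²ℏ²/(2mw²), so ΔE = (8² − 5²) π²ℏ²/(2mw²).
ΔE = 39 × π² / (2 × 1 × 5.7²) = 5.924.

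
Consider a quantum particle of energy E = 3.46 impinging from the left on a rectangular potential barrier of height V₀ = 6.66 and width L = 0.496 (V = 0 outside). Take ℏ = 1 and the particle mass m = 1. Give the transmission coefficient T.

T = 0.278

E < V₀: inside the barrier ψ ∝ e^{±κx} with κ = √(2m(V₀ − E))/ℏ = 2.530.
κL = 1.255, sinh(κL) = 1.611.
Matching ψ, ψ′ at both faces gives T = [1 + V₀² sinh²(κL) / (4E(V₀ − E))]⁻¹ = 1/3.599 = 0.278.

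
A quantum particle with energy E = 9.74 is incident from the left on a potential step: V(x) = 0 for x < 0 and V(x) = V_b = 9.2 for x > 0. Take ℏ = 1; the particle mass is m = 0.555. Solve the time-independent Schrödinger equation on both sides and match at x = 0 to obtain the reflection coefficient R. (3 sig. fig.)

On each side the TISE gives plane waves with k = √(2m(E − V))/ℏ: k₁ = √(2·0.555·9.74) = 3.288, k₂ = √(2·0.555·0.54) = 0.7742.
Matching ψ and ψ′ at x = 0 gives r = (k₁ − k₂)/(k₁ + k₂), so R = r² = 0.3830 and T = 1 − R = 0.6170.

R = 0.383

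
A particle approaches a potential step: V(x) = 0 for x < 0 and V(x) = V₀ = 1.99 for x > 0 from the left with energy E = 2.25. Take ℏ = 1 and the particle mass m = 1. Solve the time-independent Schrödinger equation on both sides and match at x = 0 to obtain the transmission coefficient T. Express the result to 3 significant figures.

T = 0.757

On each side the TISE gives plane waves with k = √(2m(E − V))/ℏ: k₁ = √(2·1·2.25) = 2.121, k₂ = √(2·1·0.26) = 0.7211.
Continuity of ψ and ψ′ at the step yields the reflection amplitude r = (k₁ − k₂)/(k₁ + k₂) = 0.4926; thus R = |r|² = 0.2427, T = 0.7573.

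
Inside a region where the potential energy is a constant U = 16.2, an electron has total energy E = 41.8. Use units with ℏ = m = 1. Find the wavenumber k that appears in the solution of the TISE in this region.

With E > U the solution is oscillatory, ψ ∝ e^{±ikx} with k = √(2m(E − U))/ℏ.
k = √(2 × 1 × 25.6) = 7.155.

k = 7.16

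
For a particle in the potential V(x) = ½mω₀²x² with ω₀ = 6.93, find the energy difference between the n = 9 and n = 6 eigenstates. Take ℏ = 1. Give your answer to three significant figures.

E_n = ℏω₀(n + ½), so ΔE = (9 − 6) ℏω₀ = 3 × 6.93 = 20.79.

ΔE = 20.8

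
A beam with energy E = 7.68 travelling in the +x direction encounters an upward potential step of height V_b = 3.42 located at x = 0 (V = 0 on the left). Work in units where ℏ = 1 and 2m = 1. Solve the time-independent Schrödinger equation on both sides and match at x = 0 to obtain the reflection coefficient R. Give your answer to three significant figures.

The wavenumbers are k₁ = √(2mE)/ℏ = 2.771 on the left and k₂ = √(2m(E − V_b))/ℏ = 2.064 on the right.
Continuity of ψ and ψ′ at the step yields the reflection amplitude r = (k₁ − k₂)/(k₁ + k₂) = 0.1463; thus R = |r|² = 0.02140, T = 0.9786.

R = 0.0214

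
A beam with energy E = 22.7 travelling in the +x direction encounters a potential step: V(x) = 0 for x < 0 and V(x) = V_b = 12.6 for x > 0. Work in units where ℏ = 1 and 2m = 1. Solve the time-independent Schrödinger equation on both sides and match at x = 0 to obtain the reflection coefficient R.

R = 0.0399

On each side the TISE gives plane waves with k = √(2m(E − V))/ℏ: k₁ = √(2·½·22.7) = 4.764, k₂ = √(2·½·10.1) = 3.178.
Continuity of ψ and ψ′ at the step yields the reflection amplitude r = (k₁ − k₂)/(k₁ + k₂) = 0.1997; thus R = |r|² = 0.03989, T = 0.9601.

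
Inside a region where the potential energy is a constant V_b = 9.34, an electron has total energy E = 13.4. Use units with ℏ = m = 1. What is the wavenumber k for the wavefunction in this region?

With E > V_b the solution is oscillatory, ψ ∝ e^{±ikx} with k = √(2m(E − V_b))/ℏ.
k = √(2 × 1 × 4.06) = 2.850.

k = 2.85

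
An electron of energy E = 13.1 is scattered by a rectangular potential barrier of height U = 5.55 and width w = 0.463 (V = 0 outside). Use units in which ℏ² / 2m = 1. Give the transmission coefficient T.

T = 0.934

E > U: inside the barrier k₂ = √(2m(E − U))/ℏ = 2.748, k₂w = 1.272.
T = [1 + U² sin²(k₂w) / (4E(E − U))]⁻¹ = 1/1.071 = 0.934.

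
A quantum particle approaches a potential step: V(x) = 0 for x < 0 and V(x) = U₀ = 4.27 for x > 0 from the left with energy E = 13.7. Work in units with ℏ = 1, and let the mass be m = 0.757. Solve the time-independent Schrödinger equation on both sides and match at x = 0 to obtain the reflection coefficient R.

On each side the TISE gives plane waves with k = √(2m(E − V))/ℏ: k₁ = √(2·0.757·13.7) = 4.554, k₂ = √(2·0.757·9.43) = 3.778.
Continuity of ψ and ψ′ at the step yields the reflection amplitude r = (k₁ − k₂)/(k₁ + k₂) = 0.09310; thus R = |r|² = 0.008668, T = 0.9913.

R = 0.00867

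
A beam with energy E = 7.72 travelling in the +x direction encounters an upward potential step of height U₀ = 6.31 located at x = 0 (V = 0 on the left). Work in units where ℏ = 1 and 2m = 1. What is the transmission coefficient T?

On each side the TISE gives plane waves with k = √(2m(E − V))/ℏ: k₁ = √(2·½·7.72) = 2.778, k₂ = √(2·½·1.41) = 1.187.
Continuity of ψ and ψ′ at the step yields the reflection amplitude r = (k₁ − k₂)/(k₁ + k₂) = 0.4012; thus R = |r|² = 0.1609, T = 0.8391.

T = 0.839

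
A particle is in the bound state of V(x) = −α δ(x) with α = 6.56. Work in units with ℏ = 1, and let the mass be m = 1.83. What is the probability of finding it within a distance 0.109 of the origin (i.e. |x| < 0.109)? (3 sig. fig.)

The normalised bound state is ψ = √κ e^{−κ|x|} with κ = mα/ℏ² = 12.00.
P(|x| < d) = ∫_{−d}^{d} κ e^{−2κ|x|} dx = 1 − e^{−2κd} = 1 − e^{−2.617} = 0.9270.

P = 0.927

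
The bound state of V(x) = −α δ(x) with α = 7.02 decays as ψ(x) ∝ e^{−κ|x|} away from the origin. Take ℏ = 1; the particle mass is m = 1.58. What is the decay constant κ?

Integrating the TISE across x = 0 gives the cusp condition ψ'(0⁺) − ψ'(0⁻) = −(2mα/ℏ²)ψ(0).
With ψ ∝ e^{−κ|x|} this yields −2κ = −2mα/ℏ², so κ = mα/ℏ² = 11.09.

κ = 11.1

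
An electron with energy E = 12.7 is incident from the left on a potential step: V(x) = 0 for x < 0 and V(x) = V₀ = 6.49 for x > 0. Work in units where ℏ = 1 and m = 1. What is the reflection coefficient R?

R = 0.0313

On each side the TISE gives plane waves with k = √(2m(E − V))/ℏ: k₁ = √(2·1·12.7) = 5.040, k₂ = √(2·1·6.21) = 3.524.
Continuity of ψ and ψ′ at the step yields the reflection amplitude r = (k₁ − k₂)/(k₁ + k₂) = 0.1770; thus R = |r|² = 0.03132, T = 0.9687.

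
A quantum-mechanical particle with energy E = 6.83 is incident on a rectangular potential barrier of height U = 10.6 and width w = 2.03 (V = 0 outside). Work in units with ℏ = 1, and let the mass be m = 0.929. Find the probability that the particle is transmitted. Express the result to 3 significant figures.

T = 0.0000790

Since E < U the interior solution is evanescent with decay constant κ = √(2m(U − E))/ℏ = 2.647.
κw = 5.373, sinh(κw) = 107.7.
The exact tunnelling result is T⁻¹ = 1 + U² sinh²(κw) / [4E(U − E)] = 12660, so T = 0.0000790.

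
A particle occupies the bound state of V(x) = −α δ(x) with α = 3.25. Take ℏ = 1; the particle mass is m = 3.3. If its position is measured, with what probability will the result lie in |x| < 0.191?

The normalised bound state is ψ = √κ e^{−κ|x|} with κ = mα/ℏ² = 10.73.
P(|x| < d) = ∫_{−d}^{d} κ e^{−2κ|x|} dx = 1 − e^{−2κd} = 1 − e^{−4.097} = 0.9834.

P = 0.983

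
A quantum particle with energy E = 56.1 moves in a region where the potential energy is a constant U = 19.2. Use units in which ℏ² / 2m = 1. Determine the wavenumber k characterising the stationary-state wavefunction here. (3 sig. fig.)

With E > U the solution is oscillatory, ψ ∝ e^{±ikx} with k = √(2m(E − U))/ℏ.
k = √(2 × 0.5 × 36.9) = 6.075.

k = 6.07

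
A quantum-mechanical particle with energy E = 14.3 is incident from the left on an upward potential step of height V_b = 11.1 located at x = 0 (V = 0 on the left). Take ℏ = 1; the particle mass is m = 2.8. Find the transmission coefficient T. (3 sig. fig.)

The wavenumbers are k₁ = √(2mE)/ℏ = 8.949 on the left and k₂ = √(2m(E − V_b))/ℏ = 4.233 on the right.
Continuity of ψ and ψ′ at the step yields the reflection amplitude r = (k₁ − k₂)/(k₁ + k₂) = 0.3577; thus R = |r|² = 0.1280, T = 0.8720.

T = 0.872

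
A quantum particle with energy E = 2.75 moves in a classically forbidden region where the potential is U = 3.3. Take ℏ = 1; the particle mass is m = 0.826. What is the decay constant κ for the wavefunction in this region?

κ = 0.953

Since E < U the TISE in this region is ψ'' = κ²ψ with κ = √(2m(U − E))/ℏ.
κ = √(2 × 0.826 × 0.55) = 0.9532.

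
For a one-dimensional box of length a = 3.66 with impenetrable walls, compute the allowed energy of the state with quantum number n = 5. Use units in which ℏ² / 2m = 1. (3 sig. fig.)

The infinite-well eigenfunctions ψ_n = √(2/a) sin(nπx/a) vanish at both walls, giving E_n = n²π²ℏ²/(2ma²).
E_5 = 5² × π² / (2 × 0.5 × 3.66²) = 18.42.

E = 18.4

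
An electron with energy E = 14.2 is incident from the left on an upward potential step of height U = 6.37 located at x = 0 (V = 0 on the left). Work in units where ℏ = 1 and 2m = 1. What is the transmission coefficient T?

The wavenumbers are k₁ = √(2mE)/ℏ = 3.768 on the left and k₂ = √(2m(E − U))/ℏ = 2.798 on the right.
Continuity of ψ and ψ′ at the step yields the reflection amplitude r = (k₁ − k₂)/(k₁ + k₂) = 0.1477; thus R = |r|² = 0.02182, T = 0.9782.

T = 0.978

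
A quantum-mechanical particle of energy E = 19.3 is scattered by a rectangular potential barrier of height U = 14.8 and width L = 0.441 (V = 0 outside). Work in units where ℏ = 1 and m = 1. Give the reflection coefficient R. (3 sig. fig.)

E > U: inside the barrier k₂ = √(2m(E − U))/ℏ = 3.000, k₂L = 1.323.
T = [1 + U² sin²(k₂L) / (4E(E − U))]⁻¹ = 1/1.593 = 0.628.
R = 1 − T = 0.372.

R = 0.372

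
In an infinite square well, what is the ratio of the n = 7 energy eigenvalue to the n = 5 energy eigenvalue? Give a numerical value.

E_n = n²π²ℏ²/(2mL²) so the ratio is n₂²/n₁² = 49/25 = 1.96.

1.96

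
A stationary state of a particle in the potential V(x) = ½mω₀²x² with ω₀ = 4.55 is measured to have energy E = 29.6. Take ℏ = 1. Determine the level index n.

n = 6

Invert E_n = (n + ½)ℏω₀: n = E/ℏω₀ − ½ = 6.005, so n = 6.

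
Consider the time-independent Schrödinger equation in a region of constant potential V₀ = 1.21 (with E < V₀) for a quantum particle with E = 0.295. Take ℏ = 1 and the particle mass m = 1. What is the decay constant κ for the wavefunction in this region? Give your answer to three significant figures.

Since E < V₀ the TISE in this region is ψ'' = κ²ψ with κ = √(2m(V₀ − E))/ℏ.
κ = √(2 × 1 × 0.915) = 1.353.

κ = 1.35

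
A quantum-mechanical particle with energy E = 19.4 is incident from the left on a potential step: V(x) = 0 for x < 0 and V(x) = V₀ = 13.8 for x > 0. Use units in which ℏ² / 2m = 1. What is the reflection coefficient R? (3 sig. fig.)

R = 0.0906

On each side the TISE gives plane waves with k = √(2m(E − V))/ℏ: k₁ = √(2·½·19.4) = 4.405, k₂ = √(2·½·5.6) = 2.366.
Matching ψ and ψ′ at x = 0 gives r = (k₁ − k₂)/(k₁ + k₂), so R = r² = 0.09061 and T = 1 − R = 0.9094.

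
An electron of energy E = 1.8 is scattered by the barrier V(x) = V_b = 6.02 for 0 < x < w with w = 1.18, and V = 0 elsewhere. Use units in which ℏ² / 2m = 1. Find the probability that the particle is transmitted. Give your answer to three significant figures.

T = 0.0260

E < V_b: inside the barrier ψ ∝ e^{±κx} with κ = √(2m(V_b − E))/ℏ = 2.054.
κw = 2.424, sinh(κw) = 5.601.
The exact tunnelling result is T⁻¹ = 1 + V_b² sinh²(κw) / [4E(V_b − E)] = 38.42, so T = 0.0260.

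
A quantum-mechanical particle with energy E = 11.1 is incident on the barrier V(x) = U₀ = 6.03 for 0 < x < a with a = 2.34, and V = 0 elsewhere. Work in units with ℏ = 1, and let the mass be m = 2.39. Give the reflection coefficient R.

R = 0.108

E > U₀: inside the barrier k₂ = √(2m(E − U₀))/ℏ = 4.923, k₂a = 11.52.
Matching at both interfaces gives T⁻¹ = 1 + U₀² sin²(k₂a) / [4E(E − U₀)] = 1.121, hence T = 0.892.
R = 1 − T = 0.108.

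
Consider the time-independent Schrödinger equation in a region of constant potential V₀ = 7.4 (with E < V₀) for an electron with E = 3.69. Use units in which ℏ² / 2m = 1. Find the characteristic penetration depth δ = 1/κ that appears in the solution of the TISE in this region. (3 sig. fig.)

δ = 0.519

Since E < V₀ the TISE in this region is ψ'' = κ²ψ with κ = √(2m(V₀ − E))/ℏ.
κ = √(2 × 0.5 × 3.71) = 1.926. The penetration depth is δ = 1/κ = 0.519.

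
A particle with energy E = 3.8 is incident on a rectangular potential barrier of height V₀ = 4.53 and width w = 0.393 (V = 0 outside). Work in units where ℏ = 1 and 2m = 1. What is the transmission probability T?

E < V₀: inside the barrier ψ ∝ e^{±κx} with κ = √(2m(V₀ − E))/ℏ = 0.8544.
κw = 0.3358, sinh(κw) = 0.3421.
The exact tunnelling result is T⁻¹ = 1 + V₀² sinh²(κw) / [4E(V₀ − E)] = 1.216, so T = 0.822.

T = 0.822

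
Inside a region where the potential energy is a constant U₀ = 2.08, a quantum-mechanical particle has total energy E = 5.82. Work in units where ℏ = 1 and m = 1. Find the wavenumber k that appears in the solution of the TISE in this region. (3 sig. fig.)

k = 2.73

With E > U₀ the solution is oscillatory, ψ ∝ e^{±ikx} with k = √(2m(E − U₀))/ℏ.
k = √(2 × 1 × 3.74) = 2.735.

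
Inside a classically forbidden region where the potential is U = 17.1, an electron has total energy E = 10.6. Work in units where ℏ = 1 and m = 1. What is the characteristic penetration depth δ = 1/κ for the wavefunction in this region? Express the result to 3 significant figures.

δ = 0.277

Since E < U the TISE in this region is ψ'' = κ²ψ with κ = √(2m(U − E))/ℏ.
κ = √(2 × 1 × 6.5) = 3.606. The penetration depth is δ = 1/κ = 0.277.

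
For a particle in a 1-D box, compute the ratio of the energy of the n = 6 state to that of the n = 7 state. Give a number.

Since E_n ∝ n², the ratio is (6/7)² = 0.734694.

0.734694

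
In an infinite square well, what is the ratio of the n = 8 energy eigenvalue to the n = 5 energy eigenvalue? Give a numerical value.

2.56

E_n = n²π²ℏ²/(2mL²) so the ratio is n₂²/n₁² = 64/25 = 2.56.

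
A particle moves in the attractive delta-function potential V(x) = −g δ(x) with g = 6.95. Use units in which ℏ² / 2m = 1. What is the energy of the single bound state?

E = -12.1

The bound state is ψ(x) = √κ e^{−κ|x|}. The derivative jump ψ'(0⁺) − ψ'(0⁻) = −(2mg/ℏ²)ψ(0) fixes κ = mg/ℏ² = 3.475.
Then E = −ℏ²κ²/(2m) = −mg²/(2ℏ²) = -12.08.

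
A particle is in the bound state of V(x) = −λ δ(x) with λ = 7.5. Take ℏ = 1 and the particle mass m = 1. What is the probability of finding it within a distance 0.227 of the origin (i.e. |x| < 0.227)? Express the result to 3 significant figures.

The normalised bound state is ψ = √κ e^{−κ|x|} with κ = mλ/ℏ² = 7.500.
P(|x| < d) = ∫_{−d}^{d} κ e^{−2κ|x|} dx = 1 − e^{−2κd} = 1 − e^{−3.405} = 0.9668.

P = 0.967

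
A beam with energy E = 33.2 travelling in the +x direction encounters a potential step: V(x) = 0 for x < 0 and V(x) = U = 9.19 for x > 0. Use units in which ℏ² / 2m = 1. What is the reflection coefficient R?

R = 0.00654

On each side the TISE gives plane waves with k = √(2m(E − V))/ℏ: k₁ = √(2·½·33.2) = 5.762, k₂ = √(2·½·24.01) = 4.900.
Matching ψ and ψ′ at x = 0 gives r = (k₁ − k₂)/(k₁ + k₂), so R = r² = 0.006536 and T = 1 − R = 0.9935.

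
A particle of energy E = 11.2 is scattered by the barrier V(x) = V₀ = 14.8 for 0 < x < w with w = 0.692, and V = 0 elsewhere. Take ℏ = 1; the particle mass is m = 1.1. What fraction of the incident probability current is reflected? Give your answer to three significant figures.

E < V₀: inside the barrier ψ ∝ e^{±κx} with κ = √(2m(V₀ − E))/ℏ = 2.814.
κw = 1.947, sinh(κw) = 3.434.
Matching ψ, ψ′ at both faces gives T = [1 + V₀² sinh²(κw) / (4E(V₀ − E))]⁻¹ = 1/17.02 = 0.0588.
R = 1 − T = 0.941.

R = 0.941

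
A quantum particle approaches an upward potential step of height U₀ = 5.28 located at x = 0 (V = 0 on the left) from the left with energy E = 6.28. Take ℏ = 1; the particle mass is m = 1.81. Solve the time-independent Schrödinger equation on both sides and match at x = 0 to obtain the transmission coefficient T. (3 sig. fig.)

T = 0.815

The wavenumbers are k₁ = √(2mE)/ℏ = 4.768 on the left and k₂ = √(2m(E − U₀))/ℏ = 1.903 on the right.
Continuity of ψ and ψ′ at the step yields the reflection amplitude r = (k₁ − k₂)/(k₁ + k₂) = 0.4295; thus R = |r|² = 0.1845, T = 0.8155.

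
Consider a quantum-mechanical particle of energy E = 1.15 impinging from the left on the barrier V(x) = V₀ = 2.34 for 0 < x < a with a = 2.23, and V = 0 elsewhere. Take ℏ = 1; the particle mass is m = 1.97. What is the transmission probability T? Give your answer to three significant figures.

Since E < V₀ the interior solution is evanescent with decay constant κ = √(2m(V₀ − E))/ℏ = 2.165.
κa = 4.829, sinh(κa) = 62.52.
Matching ψ, ψ′ at both faces gives T = [1 + V₀² sinh²(κa) / (4E(V₀ − E))]⁻¹ = 1/3911 = 0.000256.

T = 0.000256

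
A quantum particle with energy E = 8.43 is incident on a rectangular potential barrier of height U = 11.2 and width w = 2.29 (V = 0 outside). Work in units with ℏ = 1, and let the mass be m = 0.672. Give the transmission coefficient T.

T = 0.000433

Since E < U the interior solution is evanescent with decay constant κ = √(2m(U − E))/ℏ = 1.929.
κw = 4.419, sinh(κw) = 41.48.
Matching ψ, ψ′ at both faces gives T = [1 + U² sinh²(κw) / (4E(U − E))]⁻¹ = 1/2312 = 0.000433.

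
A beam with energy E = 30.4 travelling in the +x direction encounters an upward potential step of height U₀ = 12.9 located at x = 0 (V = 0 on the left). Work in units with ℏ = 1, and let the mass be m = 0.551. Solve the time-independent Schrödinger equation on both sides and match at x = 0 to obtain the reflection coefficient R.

R = 0.0188

The wavenumbers are k₁ = √(2mE)/ℏ = 5.788 on the left and k₂ = √(2m(E − U₀))/ℏ = 4.391 on the right.
Matching ψ and ψ′ at x = 0 gives r = (k₁ − k₂)/(k₁ + k₂), so R = r² = 0.01882 and T = 1 − R = 0.9812.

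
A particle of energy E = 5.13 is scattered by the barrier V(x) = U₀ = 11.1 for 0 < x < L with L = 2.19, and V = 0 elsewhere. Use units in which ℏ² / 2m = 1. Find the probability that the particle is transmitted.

Since E < U₀ the interior solution is evanescent with decay constant κ = √(2m(U₀ − E))/ℏ = 2.443.
κL = 5.351, sinh(κL) = 105.4.
Matching ψ, ψ′ at both faces gives T = [1 + U₀² sinh²(κL) / (4E(U₀ − E))]⁻¹ = 1/11170 = 0.0000895.

T = 0.0000895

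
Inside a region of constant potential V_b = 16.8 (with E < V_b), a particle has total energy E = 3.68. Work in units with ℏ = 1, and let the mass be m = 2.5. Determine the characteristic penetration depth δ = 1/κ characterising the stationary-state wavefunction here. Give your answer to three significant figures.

δ = 0.123

Since E < V_b the TISE in this region is ψ'' = κ²ψ with κ = √(2m(V_b − E))/ℏ.
κ = √(2 × 2.5 × 13.12) = 8.099. The penetration depth is δ = 1/κ = 0.123.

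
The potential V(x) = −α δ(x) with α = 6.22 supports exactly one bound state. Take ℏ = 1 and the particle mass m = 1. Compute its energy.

E = -19.3

The bound state is ψ(x) = √κ e^{−κ|x|}. The derivative jump ψ'(0⁺) − ψ'(0⁻) = −(2mα/ℏ²)ψ(0) fixes κ = mα/ℏ² = 6.220.
Then E = −ℏ²κ²/(2m) = −mα²/(2ℏ²) = -19.34.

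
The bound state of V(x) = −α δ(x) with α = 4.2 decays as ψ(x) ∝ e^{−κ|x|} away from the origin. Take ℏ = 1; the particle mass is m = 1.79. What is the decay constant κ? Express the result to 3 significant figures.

Integrating the TISE across x = 0 gives the cusp condition ψ'(0⁺) − ψ'(0⁻) = −(2mα/ℏ²)ψ(0).
With ψ ∝ e^{−κ|x|} this yields −2κ = −2mα/ℏ², so κ = mα/ℏ² = 7.518.

κ = 7.52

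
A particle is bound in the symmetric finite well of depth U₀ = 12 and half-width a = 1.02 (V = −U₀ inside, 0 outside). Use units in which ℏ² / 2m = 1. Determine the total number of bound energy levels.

N = 3

Define the well-strength parameter z₀ = (a/ℏ)√(2mU₀) = 1.02 × √(2·0.5·12) = 3.533.
The even/odd transcendental equations gain one root per π/2 in z₀, giving N = 1 + ⌊2z₀/π⌋ = 1 + ⌊2.249⌋ = 3.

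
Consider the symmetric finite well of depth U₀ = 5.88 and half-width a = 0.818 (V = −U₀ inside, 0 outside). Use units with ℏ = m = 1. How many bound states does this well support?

The dimensionless depth is z₀ = a√(2mU₀)/ℏ = 0.818 × √(11.76) = 2.805.
The even/odd transcendental equations gain one root per π/2 in z₀, giving N = 1 + ⌊2z₀/π⌋ = 1 + ⌊1.786⌋ = 2.

N = 2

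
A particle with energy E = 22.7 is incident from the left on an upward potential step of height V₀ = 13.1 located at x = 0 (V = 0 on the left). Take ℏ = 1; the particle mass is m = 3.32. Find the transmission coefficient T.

T = 0.955

The wavenumbers are k₁ = √(2mE)/ℏ = 12.28 on the left and k₂ = √(2m(E − V₀))/ℏ = 7.984 on the right.
Matching ψ and ψ′ at x = 0 gives r = (k₁ − k₂)/(k₁ + k₂), so R = r² = 0.04490 and T = 1 − R = 0.9551.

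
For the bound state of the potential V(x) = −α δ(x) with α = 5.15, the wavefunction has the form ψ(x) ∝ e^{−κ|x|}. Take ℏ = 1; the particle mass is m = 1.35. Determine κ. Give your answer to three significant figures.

Integrate −(ℏ²/2m)ψ'' − αδ(x)ψ = Eψ from −ε to +ε: the ψ'' term gives ψ'(0⁺) − ψ'(0⁻) and the δ term gives −(2mα/ℏ²)ψ(0).
With ψ ∝ e^{−κ|x|} this yields −2κ = −2mα/ℏ², so κ = mα/ℏ² = 6.953.

κ = 6.95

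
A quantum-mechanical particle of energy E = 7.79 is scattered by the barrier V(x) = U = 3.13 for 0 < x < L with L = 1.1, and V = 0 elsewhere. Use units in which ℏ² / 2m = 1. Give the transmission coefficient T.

E > U: inside the barrier k₂ = √(2m(E − U))/ℏ = 2.159, k₂L = 2.375.
Matching at both interfaces gives T⁻¹ = 1 + U² sin²(k₂L) / [4E(E − U)] = 1.032, hence T = 0.969.

T = 0.969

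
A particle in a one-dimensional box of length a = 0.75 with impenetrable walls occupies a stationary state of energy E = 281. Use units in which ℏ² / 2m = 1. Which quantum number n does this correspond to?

From E_n = n²π²ℏ²/(2ma²) invert to n = √(2ma²E)/(πℏ).
n = (0.75/π) × √(2 × 0.5 × 281) = 4.002 → n = 4.

n = 4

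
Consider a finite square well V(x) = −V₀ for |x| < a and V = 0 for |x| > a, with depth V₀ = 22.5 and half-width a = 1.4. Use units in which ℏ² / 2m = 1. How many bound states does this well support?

Define the well-strength parameter z₀ = (a/ℏ)√(2mV₀) = 1.4 × √(2·0.5·22.5) = 6.641.
A new bound state (alternating even/odd) appears each time z₀ passes a multiple of π/2, so N = ⌊2z₀/π⌋ + 1 = ⌊4.228⌋ + 1 = 5.

N = 5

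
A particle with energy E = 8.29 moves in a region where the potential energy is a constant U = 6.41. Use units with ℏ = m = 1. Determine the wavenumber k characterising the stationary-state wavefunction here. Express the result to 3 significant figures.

k = 1.94

With E > U the solution is oscillatory, ψ ∝ e^{±ikx} with k = √(2m(E − U))/ℏ.
k = √(2 × 1 × 1.88) = 1.939.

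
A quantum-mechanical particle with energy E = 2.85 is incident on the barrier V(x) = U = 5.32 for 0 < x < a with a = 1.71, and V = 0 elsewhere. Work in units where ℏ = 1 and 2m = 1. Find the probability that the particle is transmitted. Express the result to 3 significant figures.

T = 0.0183

E < U: inside the barrier ψ ∝ e^{±κx} with κ = √(2m(U − E))/ℏ = 1.572.
κa = 2.687, sinh(κa) = 7.313.
The exact tunnelling result is T⁻¹ = 1 + U² sinh²(κa) / [4E(U − E)] = 54.76, so T = 0.0183.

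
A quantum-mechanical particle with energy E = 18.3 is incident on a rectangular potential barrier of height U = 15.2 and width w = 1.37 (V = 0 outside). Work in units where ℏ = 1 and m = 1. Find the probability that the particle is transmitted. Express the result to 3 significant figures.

Above the barrier the interior wavenumber is k₂ = √(2m(E − U))/ℏ = 2.490, giving phase k₂w = 3.411.
Matching at both interfaces gives T⁻¹ = 1 + U² sin²(k₂w) / [4E(E − U)] = 1.072, hence T = 0.933.

T = 0.933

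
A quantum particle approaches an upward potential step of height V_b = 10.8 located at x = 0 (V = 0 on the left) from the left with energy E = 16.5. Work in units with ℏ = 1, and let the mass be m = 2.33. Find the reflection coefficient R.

R = 0.0674

On each side the TISE gives plane waves with k = √(2m(E − V))/ℏ: k₁ = √(2·2.33·16.5) = 8.769, k₂ = √(2·2.33·5.7) = 5.154.
Continuity of ψ and ψ′ at the step yields the reflection amplitude r = (k₁ − k₂)/(k₁ + k₂) = 0.2596; thus R = |r|² = 0.06741, T = 0.9326.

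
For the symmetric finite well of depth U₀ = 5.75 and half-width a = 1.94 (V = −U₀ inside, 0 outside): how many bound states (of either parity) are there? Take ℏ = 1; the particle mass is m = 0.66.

Define the well-strength parameter z₀ = (a/ℏ)√(2mU₀) = 1.94 × √(2·0.66·5.75) = 5.345.
A new bound state (alternating even/odd) appears each time z₀ passes a multiple of π/2, so N = ⌊2z₀/π⌋ + 1 = ⌊3.403⌋ + 1 = 4.

N = 4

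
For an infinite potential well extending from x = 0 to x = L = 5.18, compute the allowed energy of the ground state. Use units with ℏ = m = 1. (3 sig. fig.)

The infinite-well eigenfunctions ψ_n = √(2/L) sin(nπx/L) vanish at both walls, giving E_n = n²π²ℏ²/(2mL²).
E_1 = 1² × π² / (2 × 1 × 5.18²) = 0.1839.

E = 0.184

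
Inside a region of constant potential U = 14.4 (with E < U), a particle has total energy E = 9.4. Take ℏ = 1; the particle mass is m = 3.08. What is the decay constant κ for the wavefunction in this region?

κ = 5.55

Since E < U the TISE in this region is ψ'' = κ²ψ with κ = √(2m(U − E))/ℏ.
κ = √(2 × 3.08 × 5) = 5.550.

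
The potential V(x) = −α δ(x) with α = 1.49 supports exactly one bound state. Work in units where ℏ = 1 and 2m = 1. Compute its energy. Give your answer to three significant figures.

E = -0.555

For x ≠ 0 the bound state is ψ ∝ e^{−κ|x|}; integrating the TISE across the delta gives the cusp condition 2κ = 2mα/ℏ², so κ = 0.7450.
Then E = −ℏ²κ²/(2m) = −mα²/(2ℏ²) = -0.5550.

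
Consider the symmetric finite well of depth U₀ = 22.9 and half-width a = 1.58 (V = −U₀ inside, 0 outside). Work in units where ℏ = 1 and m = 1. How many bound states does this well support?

N = 7

The dimensionless depth is z₀ = a√(2mU₀)/ℏ = 1.58 × √(45.80) = 10.69.
A new bound state (alternating even/odd) appears each time z₀ passes a multiple of π/2, so N = ⌊2z₀/π⌋ + 1 = ⌊6.807⌋ + 1 = 7.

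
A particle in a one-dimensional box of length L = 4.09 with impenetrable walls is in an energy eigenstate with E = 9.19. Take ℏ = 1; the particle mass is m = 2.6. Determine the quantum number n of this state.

For an infinite well E_n = n²π²ℏ²/(2mL²), so n = (L/πℏ)√(2mE).
n = (4.09/π) × √(2 × 2.6 × 9.19) = 9.000 → n = 9.

n = 9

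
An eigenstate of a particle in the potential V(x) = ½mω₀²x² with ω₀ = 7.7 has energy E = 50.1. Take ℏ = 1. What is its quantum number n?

E_n = ℏω₀(n + ½) ⇒ n = E/(ℏω₀) − ½ = 50.1/7.7 − 0.5 = 6.006 → n = 6.

n = 6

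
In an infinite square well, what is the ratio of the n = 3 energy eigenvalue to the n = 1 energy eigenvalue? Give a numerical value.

9

E_n = n²π²ℏ²/(2mL²) so the ratio is n₂²/n₁² = 9/1 = 9.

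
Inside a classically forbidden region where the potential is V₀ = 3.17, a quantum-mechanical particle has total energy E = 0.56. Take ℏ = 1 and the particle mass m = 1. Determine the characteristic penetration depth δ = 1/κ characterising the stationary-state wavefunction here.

Since E < V₀ the TISE in this region is ψ'' = κ²ψ with κ = √(2m(V₀ − E))/ℏ.
κ = √(2 × 1 × 2.61) = 2.285. The penetration depth is δ = 1/κ = 0.438.

δ = 0.438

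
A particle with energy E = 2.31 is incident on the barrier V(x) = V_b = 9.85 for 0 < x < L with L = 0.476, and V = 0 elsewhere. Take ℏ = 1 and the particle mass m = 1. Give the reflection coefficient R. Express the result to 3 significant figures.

R = 0.930

E < V_b: inside the barrier ψ ∝ e^{±κx} with κ = √(2m(V_b − E))/ℏ = 3.883.
κL = 1.848, sinh(κL) = 3.096.
Matching ψ, ψ′ at both faces gives T = [1 + V_b² sinh²(κL) / (4E(V_b − E))]⁻¹ = 1/14.35 = 0.0697.
R = 1 − T = 0.930.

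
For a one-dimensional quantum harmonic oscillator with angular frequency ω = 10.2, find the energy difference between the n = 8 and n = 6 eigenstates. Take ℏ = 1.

ΔE = 20.4

E_n = ℏω(n + ½), so ΔE = (8 − 6) ℏω = 2 × 10.2 = 20.40.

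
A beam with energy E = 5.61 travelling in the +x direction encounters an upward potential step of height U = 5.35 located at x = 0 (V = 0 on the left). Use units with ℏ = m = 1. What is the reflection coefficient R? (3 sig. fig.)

R = 0.417

The wavenumbers are k₁ = √(2mE)/ℏ = 3.350 on the left and k₂ = √(2m(E − U))/ℏ = 0.7211 on the right.
Matching ψ and ψ′ at x = 0 gives r = (k₁ − k₂)/(k₁ + k₂), so R = r² = 0.4169 and T = 1 − R = 0.5831.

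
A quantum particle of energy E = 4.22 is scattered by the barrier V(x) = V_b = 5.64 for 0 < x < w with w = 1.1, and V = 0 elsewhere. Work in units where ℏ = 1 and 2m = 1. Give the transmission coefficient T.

E < V_b: inside the barrier ψ ∝ e^{±κx} with κ = √(2m(V_b − E))/ℏ = 1.192.
κw = 1.311, sinh(κw) = 1.720.
The exact tunnelling result is T⁻¹ = 1 + V_b² sinh²(κw) / [4E(V_b − E)] = 4.925, so T = 0.203.

T = 0.203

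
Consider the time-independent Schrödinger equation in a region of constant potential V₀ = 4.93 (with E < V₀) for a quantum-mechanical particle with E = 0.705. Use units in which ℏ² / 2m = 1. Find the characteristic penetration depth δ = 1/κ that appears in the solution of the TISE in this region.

δ = 0.487

Since E < V₀ the TISE in this region is ψ'' = κ²ψ with κ = √(2m(V₀ − E))/ℏ.
κ = √(2 × 0.5 × 4.225) = 2.055. The penetration depth is δ = 1/κ = 0.487.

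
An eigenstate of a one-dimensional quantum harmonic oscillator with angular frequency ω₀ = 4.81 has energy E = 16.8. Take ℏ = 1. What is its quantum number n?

n = 3

E_n = ℏω₀(n + ½) ⇒ n = E/(ℏω₀) − ½ = 16.8/4.81 − 0.5 = 2.993 → n = 3.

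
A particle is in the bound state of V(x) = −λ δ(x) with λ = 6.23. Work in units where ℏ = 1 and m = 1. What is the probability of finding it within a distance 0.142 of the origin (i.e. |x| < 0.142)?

P = 0.830

The normalised bound state is ψ = √κ e^{−κ|x|} with κ = mλ/ℏ² = 6.230.
P(|x| < d) = ∫_{−d}^{d} κ e^{−2κ|x|} dx = 1 − e^{−2κd} = 1 − e^{−1.769} = 0.8296.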